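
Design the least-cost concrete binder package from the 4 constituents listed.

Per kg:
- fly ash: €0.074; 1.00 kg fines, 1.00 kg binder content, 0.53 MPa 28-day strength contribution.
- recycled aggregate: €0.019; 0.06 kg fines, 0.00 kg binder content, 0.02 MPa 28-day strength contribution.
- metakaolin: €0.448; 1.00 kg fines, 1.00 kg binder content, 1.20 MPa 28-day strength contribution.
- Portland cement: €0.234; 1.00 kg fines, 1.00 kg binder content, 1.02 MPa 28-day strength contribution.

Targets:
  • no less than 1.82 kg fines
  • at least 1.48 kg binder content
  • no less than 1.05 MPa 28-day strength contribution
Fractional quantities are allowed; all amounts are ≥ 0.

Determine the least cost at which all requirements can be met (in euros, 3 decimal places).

€0.147

Let x1 = kg of fly ash, x2 = kg of recycled aggregate, x3 = kg of metakaolin, x4 = kg of Portland cement.
Minimize 0.074x1 + 0.019x2 + 0.448x3 + 0.234x4 with:
  1x1 + 0.06x2 + 1x3 + 1x4 ≥ 1.82   (fines)
  1x1 + 1x3 + 1x4 ≥ 1.48   (binder content)
  0.53x1 + 0.02x2 + 1.2x3 + 1.02x4 ≥ 1.05   (28-day strength contribution)
  x1, x2, x3, x4 ≥ 0.
The cheapest feasible vertex uses only fly ash; recycled aggregate, metakaolin, Portland cement are not used. Binding constraint: 28-day strength contribution.
So fly ash = 1.981 kg.
Total cost: 0.074·1.981 = 0.14659.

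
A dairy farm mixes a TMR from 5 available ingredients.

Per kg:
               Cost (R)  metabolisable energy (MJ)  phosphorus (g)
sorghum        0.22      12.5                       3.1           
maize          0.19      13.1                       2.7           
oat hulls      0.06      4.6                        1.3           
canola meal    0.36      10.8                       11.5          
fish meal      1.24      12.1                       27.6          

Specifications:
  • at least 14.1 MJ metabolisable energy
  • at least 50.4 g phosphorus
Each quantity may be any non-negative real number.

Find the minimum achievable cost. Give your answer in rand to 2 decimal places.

This is a linear program. Let x1 = kg of sorghum, x2 = kg of maize, x3 = kg of oat hulls, x4 = kg of canola meal, x5 = kg of fish meal.
min 0.22x1 + 0.19x2 + 0.06x3 + 0.36x4 + 1.24x5 with:
  12.5x1 + 13.1x2 + 4.6x3 + 10.8x4 + 12.1x5 ≥ 14.1   (metabolisable energy)
  3.1x1 + 2.7x2 + 1.3x3 + 11.5x4 + 27.6x5 ≥ 50.4   (phosphorus)
  x1, x2, x3, x4, x5 ≥ 0.
The minimum-cost mix takes nothing from sorghum, maize, oat hulls, fish meal — only canola meal. There the phosphorus constraint is tight.
Optimal quantities: canola meal = 4.383 kg.
Cost = 0.36·4.383 = 1.5779.

R1.58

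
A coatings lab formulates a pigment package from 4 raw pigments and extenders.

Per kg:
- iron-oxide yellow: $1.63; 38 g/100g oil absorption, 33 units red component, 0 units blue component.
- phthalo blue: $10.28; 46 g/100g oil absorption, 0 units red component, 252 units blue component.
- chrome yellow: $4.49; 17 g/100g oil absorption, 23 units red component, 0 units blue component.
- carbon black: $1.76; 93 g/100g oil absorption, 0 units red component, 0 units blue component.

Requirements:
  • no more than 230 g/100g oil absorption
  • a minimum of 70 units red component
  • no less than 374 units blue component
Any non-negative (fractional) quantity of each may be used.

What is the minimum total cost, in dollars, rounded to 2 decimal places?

$18.71

This is a linear program. Let x1 = kg of iron-oxide yellow, x2 = kg of phthalo blue, x3 = kg of chrome yellow, x4 = kg of carbon black.
Minimise 1.63x1 + 10.28x2 + 4.49x3 + 1.76x4 subject to:
  38x1 + 46x2 + 17x3 + 93x4 ≤ 230   (oil absorption)
  33x1 + 23x3 ≥ 70   (red component)
  252x2 ≥ 374   (blue component)
  x1, x2, x3, x4 ≥ 0.
The cheapest feasible vertex uses only iron-oxide yellow, phthalo blue; chrome yellow, carbon black are not used. There the red component and blue component constraints are tight.
Optimal quantities: iron-oxide yellow = 2.121 kg, phthalo blue = 1.484 kg.
Objective = 1.63·2.121 + 10.28·1.484 = 18.7128.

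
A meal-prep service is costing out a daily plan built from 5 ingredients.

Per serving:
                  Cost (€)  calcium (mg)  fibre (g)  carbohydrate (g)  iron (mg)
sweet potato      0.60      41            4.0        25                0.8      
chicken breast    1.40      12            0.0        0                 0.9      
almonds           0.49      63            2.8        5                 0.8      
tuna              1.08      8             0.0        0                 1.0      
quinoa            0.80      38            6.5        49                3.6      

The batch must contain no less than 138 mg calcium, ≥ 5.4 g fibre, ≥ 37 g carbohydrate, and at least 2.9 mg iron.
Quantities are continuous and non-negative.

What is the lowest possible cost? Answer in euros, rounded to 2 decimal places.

This is a linear program. Let x1 = servings of sweet potato, x2 = servings of chicken breast, x3 = servings of almonds, x4 = servings of tuna, x5 = servings of quinoa.
Minimize 0.6x1 + 1.4x2 + 0.49x3 + 1.08x4 + 0.8x5 s.t.:
  41x1 + 12x2 + 63x3 + 8x4 + 38x5 ≥ 138   (calcium)
  4x1 + 2.8x3 + 6.5x5 ≥ 5.4   (fibre)
  25x1 + 5x3 + 49x5 ≥ 37   (carbohydrate)
  0.8x1 + 0.9x2 + 0.8x3 + 1x4 + 3.6x5 ≥ 2.9   (iron)
  x1, x2, x3, x4, x5 ≥ 0.
At the optimum only almonds, quinoa are positive (sweet potato, chicken breast, tuna = 0). There the calcium and carbohydrate constraints are tight.
Solving gives x3 = 1.849, x5 = 0.5664.
Hence cost = 0.49·1.849 + 0.8·0.5664 = €1.3591.

€1.36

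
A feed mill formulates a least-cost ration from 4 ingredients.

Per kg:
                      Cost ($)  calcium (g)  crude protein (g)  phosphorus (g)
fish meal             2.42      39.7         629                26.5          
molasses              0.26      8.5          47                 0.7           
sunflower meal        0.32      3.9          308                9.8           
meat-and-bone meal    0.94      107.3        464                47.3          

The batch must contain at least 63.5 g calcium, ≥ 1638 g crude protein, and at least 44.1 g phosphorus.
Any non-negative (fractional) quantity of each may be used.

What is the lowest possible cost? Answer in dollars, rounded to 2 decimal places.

$1.89

Let x1 = kg of fish meal, x2 = kg of molasses, x3 = kg of sunflower meal, x4 = kg of meat-and-bone meal.
Minimize 2.42x1 + 0.26x2 + 0.32x3 + 0.94x4 subject to:
  39.7x1 + 8.5x2 + 3.9x3 + 107.3x4 ≥ 63.5   (calcium)
  629x1 + 47x2 + 308x3 + 464x4 ≥ 1638   (crude protein)
  26.5x1 + 0.7x2 + 9.8x3 + 47.3x4 ≥ 44.1   (phosphorus)
  x1, x2, x3, x4 ≥ 0.
The cheapest feasible vertex uses only sunflower meal, meat-and-bone meal; fish meal, molasses are not used. Binding constraints: calcium and crude protein.
Solving gives x3 = 4.683, x4 = 0.4216.
Total cost: 0.32·4.683 + 0.94·0.4216 = 1.8949.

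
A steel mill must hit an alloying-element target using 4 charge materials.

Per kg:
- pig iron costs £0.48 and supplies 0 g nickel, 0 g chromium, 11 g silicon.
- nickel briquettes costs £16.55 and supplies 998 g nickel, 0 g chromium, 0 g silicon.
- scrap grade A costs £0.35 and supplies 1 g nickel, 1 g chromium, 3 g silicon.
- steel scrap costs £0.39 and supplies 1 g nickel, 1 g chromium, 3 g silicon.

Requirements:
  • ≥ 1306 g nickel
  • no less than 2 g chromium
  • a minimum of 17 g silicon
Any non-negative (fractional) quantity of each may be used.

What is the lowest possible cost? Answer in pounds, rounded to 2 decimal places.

Let x1 = kg of pig iron, x2 = kg of nickel briquettes, x3 = kg of scrap grade A, x4 = kg of steel scrap.
Minimize 0.48x1 + 16.55x2 + 0.35x3 + 0.39x4 s.t.:
  998x2 + 1x3 + 1x4 ≥ 1306   (nickel)
  1x3 + 1x4 ≥ 2   (chromium)
  11x1 + 3x3 + 3x4 ≥ 17   (silicon)
  x1, x2, x3, x4 ≥ 0.
The optimal basis is {pig iron, nickel briquettes, scrap grade A}; steel scrap drops out. The nickel, chromium, silicon requirements are met with equality.
That vertex is x1 = 1, x2 = 1.3066, x3 = 2.
Objective = 0.48·1 + 16.55·1.3066 + 0.35·2 = 22.8042.

£22.80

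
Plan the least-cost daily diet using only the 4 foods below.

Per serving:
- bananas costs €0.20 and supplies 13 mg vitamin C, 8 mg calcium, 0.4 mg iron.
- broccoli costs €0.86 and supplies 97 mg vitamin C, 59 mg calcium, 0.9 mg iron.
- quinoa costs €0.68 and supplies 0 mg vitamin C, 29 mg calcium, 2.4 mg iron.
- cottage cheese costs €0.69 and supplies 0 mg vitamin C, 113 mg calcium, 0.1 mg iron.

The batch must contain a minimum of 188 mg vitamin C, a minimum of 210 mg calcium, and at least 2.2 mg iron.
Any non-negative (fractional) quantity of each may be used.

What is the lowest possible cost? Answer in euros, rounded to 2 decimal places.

€2.33

Let x1 = servings of bananas, x2 = servings of broccoli, x3 = servings of quinoa, x4 = servings of cottage cheese.
min 0.2x1 + 0.86x2 + 0.68x3 + 0.69x4 subject to:
  13x1 + 97x2 ≥ 188   (vitamin C)
  8x1 + 59x2 + 29x3 + 113x4 ≥ 210   (calcium)
  0.4x1 + 0.9x2 + 2.4x3 + 0.1x4 ≥ 2.2   (iron)
  x1, x2, x3, x4 ≥ 0.
The optimal basis is {broccoli, quinoa, cottage cheese}; bananas drops out. There the vitamin C, calcium, iron constraints are tight.
Optimal quantities: broccoli = 1.938 servings, quinoa = 0.1563 servings, cottage cheese = 0.8064 servings.
Cost = 0.86·1.938 + 0.68·0.1563 + 0.69·0.8064 = 2.3294.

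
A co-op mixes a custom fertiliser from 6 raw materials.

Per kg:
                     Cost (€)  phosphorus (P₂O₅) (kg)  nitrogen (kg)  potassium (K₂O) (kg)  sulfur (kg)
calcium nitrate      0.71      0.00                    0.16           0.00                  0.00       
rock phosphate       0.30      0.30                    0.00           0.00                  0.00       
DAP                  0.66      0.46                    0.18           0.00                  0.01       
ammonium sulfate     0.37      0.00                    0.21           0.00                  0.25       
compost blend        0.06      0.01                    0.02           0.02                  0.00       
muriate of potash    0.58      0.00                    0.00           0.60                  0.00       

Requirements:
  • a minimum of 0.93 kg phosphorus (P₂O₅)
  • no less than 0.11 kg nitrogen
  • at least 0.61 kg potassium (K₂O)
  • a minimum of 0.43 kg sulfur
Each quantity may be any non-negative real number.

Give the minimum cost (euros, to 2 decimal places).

€2.16

Let x1 = kg of calcium nitrate, x2 = kg of rock phosphate, x3 = kg of DAP, x4 = kg of ammonium sulfate, x5 = kg of compost blend, x6 = kg of muriate of potash.
Minimize 0.71x1 + 0.3x2 + 0.66x3 + 0.37x4 + 0.06x5 + 0.58x6 with:
  0.3x2 + 0.46x3 + 0.01x5 ≥ 0.93   (phosphorus (P₂O₅))
  0.16x1 + 0.18x3 + 0.21x4 + 0.02x5 ≥ 0.11   (nitrogen)
  0.02x5 + 0.6x6 ≥ 0.61   (potassium (K₂O))
  0.01x3 + 0.25x4 ≥ 0.43   (sulfur)
  x1, x2, x3, x4, x5, x6 ≥ 0.
The cheapest feasible vertex uses only rock phosphate, ammonium sulfate, muriate of potash; calcium nitrate, DAP, compost blend are not used. The phosphorus (P₂O₅), potassium (K₂O), sulfur requirements are met with equality.
Solving gives x2 = 3.1, x4 = 1.72, x6 = 1.017.
Cost = 0.3·3.1 + 0.37·1.72 + 0.58·1.017 = 2.1563.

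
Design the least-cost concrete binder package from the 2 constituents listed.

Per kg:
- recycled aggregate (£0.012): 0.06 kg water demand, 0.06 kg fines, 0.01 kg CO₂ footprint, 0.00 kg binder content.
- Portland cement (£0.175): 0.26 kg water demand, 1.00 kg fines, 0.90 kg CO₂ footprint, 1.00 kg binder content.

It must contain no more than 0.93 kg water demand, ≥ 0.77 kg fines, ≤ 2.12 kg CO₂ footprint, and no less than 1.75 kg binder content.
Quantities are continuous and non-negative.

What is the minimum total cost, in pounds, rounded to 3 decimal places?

£0.306

Set it up as a linear program. Let x1 = kg of recycled aggregate, x2 = kg of Portland cement.
min 0.012x1 + 0.175x2 with:
  0.06x1 + 0.26x2 ≤ 0.93   (water demand)
  0.06x1 + 1x2 ≥ 0.77   (fines)
  0.01x1 + 0.9x2 ≤ 2.12   (CO₂ footprint)
  1x2 ≥ 1.75   (binder content)
  x1, x2 ≥ 0.
The minimum-cost mix takes nothing from recycled aggregate — only Portland cement. Binding constraint: binder content.
So Portland cement = 1.75 kg.
Total cost: 0.175·1.75 = 0.30625.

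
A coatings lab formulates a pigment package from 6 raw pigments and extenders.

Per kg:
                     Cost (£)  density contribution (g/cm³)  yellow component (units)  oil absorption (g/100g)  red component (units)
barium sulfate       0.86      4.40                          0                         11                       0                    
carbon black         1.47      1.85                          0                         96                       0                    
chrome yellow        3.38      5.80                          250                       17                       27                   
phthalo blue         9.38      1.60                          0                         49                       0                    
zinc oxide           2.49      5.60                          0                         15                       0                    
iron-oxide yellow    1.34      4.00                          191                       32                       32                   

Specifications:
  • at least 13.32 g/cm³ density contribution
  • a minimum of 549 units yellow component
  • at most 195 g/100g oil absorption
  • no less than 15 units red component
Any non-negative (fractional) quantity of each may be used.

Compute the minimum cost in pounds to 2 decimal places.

Let x1 = kg of barium sulfate, x2 = kg of carbon black, x3 = kg of chrome yellow, x4 = kg of phthalo blue, x5 = kg of zinc oxide, x6 = kg of iron-oxide yellow.
Minimise 0.86x1 + 1.47x2 + 3.38x3 + 9.38x4 + 2.49x5 + 1.34x6 with:
  4.4x1 + 1.85x2 + 5.8x3 + 1.6x4 + 5.6x5 + 4x6 ≥ 13.32   (density contribution)
  250x3 + 191x6 ≥ 549   (yellow component)
  11x1 + 96x2 + 17x3 + 49x4 + 15x5 + 32x6 ≤ 195   (oil absorption)
  27x3 + 32x6 ≥ 15   (red component)
  x1, x2, x3, x4, x5, x6 ≥ 0.
The minimum-cost mix takes nothing from carbon black, chrome yellow, phthalo blue, zinc oxide — only barium sulfate, iron-oxide yellow. Binding constraints: density contribution and yellow component.
Solving gives x1 = 0.4142, x6 = 2.874.
Objective = 0.86·0.4142 + 1.34·2.874 = 4.2074.

£4.21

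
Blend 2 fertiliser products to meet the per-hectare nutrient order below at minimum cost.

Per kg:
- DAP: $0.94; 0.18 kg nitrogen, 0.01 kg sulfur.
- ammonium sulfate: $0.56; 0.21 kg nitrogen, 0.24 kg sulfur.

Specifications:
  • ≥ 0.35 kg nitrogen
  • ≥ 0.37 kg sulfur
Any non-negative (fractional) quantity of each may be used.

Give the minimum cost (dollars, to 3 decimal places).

$0.933

Set it up as a linear program. Let x1 = kg of DAP, x2 = kg of ammonium sulfate.
Minimize 0.94x1 + 0.56x2 s.t.:
  0.18x1 + 0.21x2 ≥ 0.35   (nitrogen)
  0.01x1 + 0.24x2 ≥ 0.37   (sulfur)
  x1, x2 ≥ 0.
The optimal basis is {ammonium sulfate}; DAP drops out. Binding constraint: nitrogen.
Optimal quantities: ammonium sulfate = 1.6667 kg.
Objective = 0.56·1.6667 = 0.93335.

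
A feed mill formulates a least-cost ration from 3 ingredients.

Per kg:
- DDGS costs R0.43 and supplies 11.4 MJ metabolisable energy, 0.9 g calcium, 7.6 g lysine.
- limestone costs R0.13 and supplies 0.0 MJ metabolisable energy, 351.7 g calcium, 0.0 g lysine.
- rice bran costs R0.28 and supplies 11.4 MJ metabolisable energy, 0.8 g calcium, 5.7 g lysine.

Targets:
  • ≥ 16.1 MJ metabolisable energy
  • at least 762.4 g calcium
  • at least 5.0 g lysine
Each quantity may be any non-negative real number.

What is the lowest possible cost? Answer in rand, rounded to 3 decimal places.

Let x1 = kg of DDGS, x2 = kg of limestone, x3 = kg of rice bran.
min 0.43x1 + 0.13x2 + 0.28x3 with:
  11.4x1 + 11.4x3 ≥ 16.1   (metabolisable energy)
  0.9x1 + 351.7x2 + 0.8x3 ≥ 762.4   (calcium)
  7.6x1 + 5.7x3 ≥ 5   (lysine)
  x1, x2, x3 ≥ 0.
The cheapest feasible vertex uses only limestone, rice bran; DDGS is not used. The metabolisable energy and calcium requirements are met with equality.
Solving gives x2 = 2.165, x3 = 1.412.
Hence cost = 0.13·2.165 + 0.28·1.412 = R0.67681.

R0.677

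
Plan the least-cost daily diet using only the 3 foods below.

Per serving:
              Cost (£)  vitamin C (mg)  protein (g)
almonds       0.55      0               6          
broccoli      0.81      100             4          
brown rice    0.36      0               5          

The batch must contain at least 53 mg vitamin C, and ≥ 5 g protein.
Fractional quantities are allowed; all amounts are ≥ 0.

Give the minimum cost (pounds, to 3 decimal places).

£0.637

Let x1 = servings of almonds, x2 = servings of broccoli, x3 = servings of brown rice.
Minimise 0.55x1 + 0.81x2 + 0.36x3 s.t.:
  100x2 ≥ 53   (vitamin C)
  6x1 + 4x2 + 5x3 ≥ 5   (protein)
  x1, x2, x3 ≥ 0.
The cheapest feasible vertex uses only broccoli, brown rice; almonds is not used. Binding constraints: vitamin C and protein.
Optimal quantities: broccoli = 0.53 servings, brown rice = 0.576 servings.
Cost = 0.81·0.53 + 0.36·0.576 = 0.63666.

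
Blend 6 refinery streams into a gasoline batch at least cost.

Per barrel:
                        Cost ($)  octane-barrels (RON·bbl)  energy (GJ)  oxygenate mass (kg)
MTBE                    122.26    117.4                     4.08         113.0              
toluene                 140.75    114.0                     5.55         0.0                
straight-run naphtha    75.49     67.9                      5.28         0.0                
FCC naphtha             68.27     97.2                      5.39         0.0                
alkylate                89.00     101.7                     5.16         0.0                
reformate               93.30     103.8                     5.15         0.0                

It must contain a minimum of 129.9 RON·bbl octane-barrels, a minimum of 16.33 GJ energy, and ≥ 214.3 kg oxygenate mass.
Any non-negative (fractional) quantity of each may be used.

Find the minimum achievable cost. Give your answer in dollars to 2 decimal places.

This is a linear program. Let x1 = barrels of MTBE, x2 = barrels of toluene, x3 = barrels of straight-run naphtha, x4 = barrels of FCC naphtha, x5 = barrels of alkylate, x6 = barrels of reformate.
Minimise 122.26x1 + 140.75x2 + 75.49x3 + 68.27x4 + 89x5 + 93.3x6 s.t.:
  117.4x1 + 114x2 + 67.9x3 + 97.2x4 + 101.7x5 + 103.8x6 ≥ 129.9   (octane-barrels)
  4.08x1 + 5.55x2 + 5.28x3 + 5.39x4 + 5.16x5 + 5.15x6 ≥ 16.33   (energy)
  113x1 ≥ 214.3   (oxygenate mass)
  x1, x2, x3, x4, x5, x6 ≥ 0.
The cheapest feasible vertex uses only MTBE, FCC naphtha; toluene, straight-run naphtha, alkylate, reformate are not used. The energy and oxygenate mass requirements are met with equality.
That vertex is x1 = 1.89646, x4 = 1.59415.
Total cost: 122.26·1.89646 + 68.27·1.59415 = 340.6938.

$340.69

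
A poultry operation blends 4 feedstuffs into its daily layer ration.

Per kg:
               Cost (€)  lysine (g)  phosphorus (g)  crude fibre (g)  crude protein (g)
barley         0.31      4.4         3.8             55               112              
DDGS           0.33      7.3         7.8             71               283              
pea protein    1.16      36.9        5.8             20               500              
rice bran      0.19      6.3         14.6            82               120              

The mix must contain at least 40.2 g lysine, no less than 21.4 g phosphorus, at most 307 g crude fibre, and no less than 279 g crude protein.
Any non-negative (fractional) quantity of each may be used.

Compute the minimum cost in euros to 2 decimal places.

€1.23

Set it up as a linear program. Let x1 = kg of barley, x2 = kg of DDGS, x3 = kg of pea protein, x4 = kg of rice bran.
min 0.31x1 + 0.33x2 + 1.16x3 + 0.19x4 with:
  4.4x1 + 7.3x2 + 36.9x3 + 6.3x4 ≥ 40.2   (lysine)
  3.8x1 + 7.8x2 + 5.8x3 + 14.6x4 ≥ 21.4   (phosphorus)
  55x1 + 71x2 + 20x3 + 82x4 ≤ 307   (crude fibre)
  112x1 + 283x2 + 500x3 + 120x4 ≥ 279   (crude protein)
  x1, x2, x3, x4 ≥ 0.
The optimal basis is {pea protein, rice bran}; barley, DDGS drop out. Binding constraints: lysine and crude fibre.
Solving gives x3 = 0.4698, x4 = 3.629.
Objective = 1.16·0.4698 + 0.19·3.629 = 1.2345.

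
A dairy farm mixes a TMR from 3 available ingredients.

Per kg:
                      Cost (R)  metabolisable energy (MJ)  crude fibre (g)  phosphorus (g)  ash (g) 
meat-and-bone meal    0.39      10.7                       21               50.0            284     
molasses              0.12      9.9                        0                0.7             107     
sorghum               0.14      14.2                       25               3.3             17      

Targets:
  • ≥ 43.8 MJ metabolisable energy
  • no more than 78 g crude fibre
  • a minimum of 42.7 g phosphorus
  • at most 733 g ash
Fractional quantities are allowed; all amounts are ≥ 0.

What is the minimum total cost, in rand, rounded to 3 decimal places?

Set it up as a linear program. Let x1 = kg of meat-and-bone meal, x2 = kg of molasses, x3 = kg of sorghum.
min 0.39x1 + 0.12x2 + 0.14x3 s.t.:
  10.7x1 + 9.9x2 + 14.2x3 ≥ 43.8   (metabolisable energy)
  21x1 + 25x3 ≤ 78   (crude fibre)
  50x1 + 0.7x2 + 3.3x3 ≥ 42.7   (phosphorus)
  284x1 + 107x2 + 17x3 ≤ 733   (ash)
  x1, x2, x3 ≥ 0.
All 3 inputs are positive at the optimum. There the metabolisable energy, crude fibre, phosphorus constraints are tight.
Solving gives x1 = 0.6856, x2 = 0.03413, x3 = 2.544.
Objective = 0.39·0.6856 + 0.12·0.03413 + 0.14·2.544 = 0.62764.

R0.628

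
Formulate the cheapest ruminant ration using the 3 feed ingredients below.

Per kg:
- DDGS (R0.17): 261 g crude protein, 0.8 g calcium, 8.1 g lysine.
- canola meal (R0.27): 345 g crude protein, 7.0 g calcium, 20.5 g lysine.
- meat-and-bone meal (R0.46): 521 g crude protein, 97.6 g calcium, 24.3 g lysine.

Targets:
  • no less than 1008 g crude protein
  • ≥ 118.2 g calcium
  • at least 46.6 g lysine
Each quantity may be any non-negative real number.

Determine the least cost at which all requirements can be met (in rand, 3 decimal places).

This is a linear program. Let x1 = kg of DDGS, x2 = kg of canola meal, x3 = kg of meat-and-bone meal.
Minimize 0.17x1 + 0.27x2 + 0.46x3 with:
  261x1 + 345x2 + 521x3 ≥ 1008   (crude protein)
  0.8x1 + 7x2 + 97.6x3 ≥ 118.2   (calcium)
  8.1x1 + 20.5x2 + 24.3x3 ≥ 46.6   (lysine)
  x1, x2, x3 ≥ 0.
All 3 inputs are positive at the optimum. There the crude protein, calcium, lysine constraints are tight.
Optimal quantities: DDGS = 0.7504 kg, canola meal = 0.5994 kg, meat-and-bone meal = 1.162 kg.
Objective = 0.17·0.7504 + 0.27·0.5994 + 0.46·1.162 = 0.82393.

R0.824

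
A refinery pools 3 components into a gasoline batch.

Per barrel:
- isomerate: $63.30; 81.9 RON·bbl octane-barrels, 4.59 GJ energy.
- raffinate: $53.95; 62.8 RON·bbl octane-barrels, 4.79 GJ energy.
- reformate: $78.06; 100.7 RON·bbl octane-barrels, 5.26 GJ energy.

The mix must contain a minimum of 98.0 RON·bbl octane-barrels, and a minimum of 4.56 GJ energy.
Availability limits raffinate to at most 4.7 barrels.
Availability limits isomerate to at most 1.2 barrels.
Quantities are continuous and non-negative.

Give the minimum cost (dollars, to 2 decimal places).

$75.74

Treat it as an LP. Let x1 = barrels of isomerate, x2 = barrels of raffinate, x3 = barrels of reformate.
Minimize 63.3x1 + 53.95x2 + 78.06x3 subject to:
  81.9x1 + 62.8x2 + 100.7x3 ≥ 98   (octane-barrels)
  4.59x1 + 4.79x2 + 5.26x3 ≥ 4.56   (energy)
  x2 ≤ 4.7
  x1 ≤ 1.2
  x1, x2, x3 ≥ 0.
The minimum-cost mix takes nothing from raffinate, reformate — only isomerate. The octane-barrels requirement is met with equality.
Optimal quantities: isomerate = 1.1966 barrels.
Cost = 63.3·1.1966 = 75.7448.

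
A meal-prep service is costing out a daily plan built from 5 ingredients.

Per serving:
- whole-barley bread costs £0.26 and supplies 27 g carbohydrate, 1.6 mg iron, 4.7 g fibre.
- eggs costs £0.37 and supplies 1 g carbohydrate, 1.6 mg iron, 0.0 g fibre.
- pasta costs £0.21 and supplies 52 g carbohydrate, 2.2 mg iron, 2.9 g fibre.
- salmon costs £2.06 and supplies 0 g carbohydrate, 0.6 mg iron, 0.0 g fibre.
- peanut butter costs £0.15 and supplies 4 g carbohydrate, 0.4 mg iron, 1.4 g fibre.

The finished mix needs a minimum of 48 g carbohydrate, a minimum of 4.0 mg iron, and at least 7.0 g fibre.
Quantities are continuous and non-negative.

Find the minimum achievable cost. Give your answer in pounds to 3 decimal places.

Treat it as an LP. Let x1 = servings of whole-barley bread, x2 = servings of eggs, x3 = servings of pasta, x4 = servings of salmon, x5 = servings of peanut butter.
min 0.26x1 + 0.37x2 + 0.21x3 + 2.06x4 + 0.15x5 with:
  27x1 + 1x2 + 52x3 + 4x5 ≥ 48   (carbohydrate)
  1.6x1 + 1.6x2 + 2.2x3 + 0.6x4 + 0.4x5 ≥ 4   (iron)
  4.7x1 + 2.9x3 + 1.4x5 ≥ 7   (fibre)
  x1, x2, x3, x4, x5 ≥ 0.
At the optimum only whole-barley bread, pasta are positive (eggs, salmon, peanut butter = 0). The iron and fibre requirements are met with equality.
So whole-barley bread = 0.6667 servings, pasta = 1.333 servings.
Cost = 0.26·0.6667 + 0.21·1.333 = 0.45327.

£0.453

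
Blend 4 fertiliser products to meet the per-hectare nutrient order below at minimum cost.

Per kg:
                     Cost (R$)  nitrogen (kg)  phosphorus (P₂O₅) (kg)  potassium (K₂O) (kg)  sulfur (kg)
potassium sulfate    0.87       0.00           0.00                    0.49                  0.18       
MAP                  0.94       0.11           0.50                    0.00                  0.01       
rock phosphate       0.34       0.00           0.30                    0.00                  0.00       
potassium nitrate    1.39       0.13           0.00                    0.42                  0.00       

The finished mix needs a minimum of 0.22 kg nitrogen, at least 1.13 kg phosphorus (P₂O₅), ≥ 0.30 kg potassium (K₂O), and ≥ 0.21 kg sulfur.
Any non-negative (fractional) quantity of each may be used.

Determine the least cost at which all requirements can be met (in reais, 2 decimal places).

Treat it as an LP. Let x1 = kg of potassium sulfate, x2 = kg of MAP, x3 = kg of rock phosphate, x4 = kg of potassium nitrate.
Minimize 0.87x1 + 0.94x2 + 0.34x3 + 1.39x4 s.t.:
  0.11x2 + 0.13x4 ≥ 0.22   (nitrogen)
  0.5x2 + 0.3x3 ≥ 1.13   (phosphorus (P₂O₅))
  0.49x1 + 0.42x4 ≥ 0.3   (potassium (K₂O))
  0.18x1 + 0.01x2 ≥ 0.21   (sulfur)
  x1, x2, x3, x4 ≥ 0.
The optimal basis is {potassium sulfate, MAP, rock phosphate}; potassium nitrate drops out. The nitrogen, phosphorus (P₂O₅), sulfur requirements are met with equality.
Solving gives x1 = 1.056, x2 = 2, x3 = 0.4333.
Hence cost = 0.87·1.056 + 0.94·2 + 0.34·0.4333 = R$2.9460.

R$2.95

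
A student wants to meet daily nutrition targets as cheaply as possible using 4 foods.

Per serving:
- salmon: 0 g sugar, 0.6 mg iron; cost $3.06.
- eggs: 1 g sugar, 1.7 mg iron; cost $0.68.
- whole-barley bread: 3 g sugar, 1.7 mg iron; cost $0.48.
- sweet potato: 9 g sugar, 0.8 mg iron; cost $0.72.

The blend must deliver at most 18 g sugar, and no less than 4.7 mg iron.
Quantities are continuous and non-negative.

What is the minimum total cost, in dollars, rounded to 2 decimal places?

$1.33

Let x1 = servings of salmon, x2 = servings of eggs, x3 = servings of whole-barley bread, x4 = servings of sweet potato.
Minimise 3.06x1 + 0.68x2 + 0.48x3 + 0.72x4 s.t.:
  1x2 + 3x3 + 9x4 ≤ 18   (sugar)
  0.6x1 + 1.7x2 + 1.7x3 + 0.8x4 ≥ 4.7   (iron)
  x1, x2, x3, x4 ≥ 0.
The optimal basis is {whole-barley bread}; salmon, eggs, sweet potato drop out. There the iron constraint is tight.
That vertex is x3 = 2.765.
Hence cost = 0.48·2.765 = $1.3272.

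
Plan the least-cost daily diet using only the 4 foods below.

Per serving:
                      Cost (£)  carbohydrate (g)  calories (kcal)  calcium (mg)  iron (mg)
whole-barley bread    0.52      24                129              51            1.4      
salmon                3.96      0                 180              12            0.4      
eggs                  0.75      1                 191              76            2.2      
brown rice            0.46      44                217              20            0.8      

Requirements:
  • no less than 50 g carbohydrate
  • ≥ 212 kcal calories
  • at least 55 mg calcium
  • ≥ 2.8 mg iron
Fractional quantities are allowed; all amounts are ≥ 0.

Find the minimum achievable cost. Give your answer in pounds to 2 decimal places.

£1.05

This is a linear program. Let x1 = servings of whole-barley bread, x2 = servings of salmon, x3 = servings of eggs, x4 = servings of brown rice.
min 0.52x1 + 3.96x2 + 0.75x3 + 0.46x4 s.t.:
  24x1 + 1x3 + 44x4 ≥ 50   (carbohydrate)
  129x1 + 180x2 + 191x3 + 217x4 ≥ 212   (calories)
  51x1 + 12x2 + 76x3 + 20x4 ≥ 55   (calcium)
  1.4x1 + 0.4x2 + 2.2x3 + 0.8x4 ≥ 2.8   (iron)
  x1, x2, x3, x4 ≥ 0.
At the optimum only whole-barley bread, brown rice are positive (salmon, eggs = 0). There the carbohydrate and iron constraints are tight.
So whole-barley bread = 1.962 servings, brown rice = 0.06604 servings.
Objective = 0.52·1.962 + 0.46·0.06604 = 1.0506.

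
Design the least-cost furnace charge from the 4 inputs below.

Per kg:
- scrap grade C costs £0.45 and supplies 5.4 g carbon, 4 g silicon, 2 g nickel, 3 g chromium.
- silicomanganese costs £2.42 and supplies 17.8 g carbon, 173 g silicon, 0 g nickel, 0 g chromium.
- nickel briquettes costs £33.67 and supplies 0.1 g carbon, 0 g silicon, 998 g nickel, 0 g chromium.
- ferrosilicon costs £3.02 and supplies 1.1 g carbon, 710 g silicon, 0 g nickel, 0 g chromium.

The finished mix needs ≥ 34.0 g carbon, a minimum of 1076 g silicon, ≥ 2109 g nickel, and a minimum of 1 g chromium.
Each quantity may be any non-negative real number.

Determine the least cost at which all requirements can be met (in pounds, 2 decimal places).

Let x1 = kg of scrap grade C, x2 = kg of silicomanganese, x3 = kg of nickel briquettes, x4 = kg of ferrosilicon.
Minimize 0.45x1 + 2.42x2 + 33.67x3 + 3.02x4 subject to:
  5.4x1 + 17.8x2 + 0.1x3 + 1.1x4 ≥ 34   (carbon)
  4x1 + 173x2 + 710x4 ≥ 1076   (silicon)
  2x1 + 998x3 ≥ 2109   (nickel)
  3x1 ≥ 1   (chromium)
  x1, x2, x3, x4 ≥ 0.
The minimum-cost mix takes nothing from silicomanganese — only scrap grade C, nickel briquettes, ferrosilicon. The carbon, silicon, nickel requirements are met with equality.
Solving gives x1 = 5.9555, x3 = 2.1013, x4 = 1.4819.
Cost = 0.45·5.9555 + 33.67·2.1013 + 3.02·1.4819 = 77.9061.

£77.91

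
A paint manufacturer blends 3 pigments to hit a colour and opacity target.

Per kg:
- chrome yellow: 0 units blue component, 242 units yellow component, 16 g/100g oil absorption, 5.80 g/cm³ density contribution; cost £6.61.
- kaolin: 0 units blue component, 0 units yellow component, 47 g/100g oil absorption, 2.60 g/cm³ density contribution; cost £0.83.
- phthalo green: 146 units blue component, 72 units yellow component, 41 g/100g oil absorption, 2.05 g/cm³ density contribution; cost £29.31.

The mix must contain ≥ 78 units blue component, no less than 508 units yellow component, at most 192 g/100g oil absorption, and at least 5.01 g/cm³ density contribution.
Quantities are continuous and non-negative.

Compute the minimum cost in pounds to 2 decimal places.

£28.48

Let x1 = kg of chrome yellow, x2 = kg of kaolin, x3 = kg of phthalo green.
Minimize 6.61x1 + 0.83x2 + 29.31x3 subject to:
  146x3 ≥ 78   (blue component)
  242x1 + 72x3 ≥ 508   (yellow component)
  16x1 + 47x2 + 41x3 ≤ 192   (oil absorption)
  5.8x1 + 2.6x2 + 2.05x3 ≥ 5.01   (density contribution)
  x1, x2, x3 ≥ 0.
The minimum-cost mix takes nothing from kaolin — only chrome yellow, phthalo green. The blue component and yellow component requirements are met with equality.
That vertex is x1 = 1.94, x3 = 0.5342.
Total cost: 6.61·1.94 + 29.31·0.5342 = 28.4808.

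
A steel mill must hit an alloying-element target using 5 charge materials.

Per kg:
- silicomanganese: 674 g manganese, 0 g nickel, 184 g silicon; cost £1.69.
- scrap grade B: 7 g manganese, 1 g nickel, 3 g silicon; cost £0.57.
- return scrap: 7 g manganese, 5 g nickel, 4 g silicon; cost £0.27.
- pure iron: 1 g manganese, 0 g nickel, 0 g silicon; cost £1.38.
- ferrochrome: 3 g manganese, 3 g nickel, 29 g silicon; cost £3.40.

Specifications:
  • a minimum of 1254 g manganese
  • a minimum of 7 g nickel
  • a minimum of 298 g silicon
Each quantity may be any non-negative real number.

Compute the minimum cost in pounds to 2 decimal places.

Let x1 = kg of silicomanganese, x2 = kg of scrap grade B, x3 = kg of return scrap, x4 = kg of pure iron, x5 = kg of ferrochrome.
min 1.69x1 + 0.57x2 + 0.27x3 + 1.38x4 + 3.4x5 subject to:
  674x1 + 7x2 + 7x3 + 1x4 + 3x5 ≥ 1254   (manganese)
  1x2 + 5x3 + 3x5 ≥ 7   (nickel)
  184x1 + 3x2 + 4x3 + 29x5 ≥ 298   (silicon)
  x1, x2, x3, x4, x5 ≥ 0.
The cheapest feasible vertex uses only silicomanganese, return scrap; scrap grade B, pure iron, ferrochrome are not used. There the manganese and nickel constraints are tight.
That vertex is x1 = 1.846, x3 = 1.4.
Hence cost = 1.69·1.846 + 0.27·1.4 = £3.4977.

£3.50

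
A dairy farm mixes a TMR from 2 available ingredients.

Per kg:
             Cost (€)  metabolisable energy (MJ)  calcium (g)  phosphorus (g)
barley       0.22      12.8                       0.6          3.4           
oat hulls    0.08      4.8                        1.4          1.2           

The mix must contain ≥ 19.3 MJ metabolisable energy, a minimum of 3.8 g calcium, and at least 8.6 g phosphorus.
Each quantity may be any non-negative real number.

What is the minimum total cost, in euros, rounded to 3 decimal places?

€0.561

Set it up as a linear program. Let x1 = kg of barley, x2 = kg of oat hulls.
Minimise 0.22x1 + 0.08x2 subject to:
  12.8x1 + 4.8x2 ≥ 19.3   (metabolisable energy)
  0.6x1 + 1.4x2 ≥ 3.8   (calcium)
  3.4x1 + 1.2x2 ≥ 8.6   (phosphorus)
  x1, x2 ≥ 0.
Both inputs are positive at the optimum. The calcium and phosphorus requirements are met with equality.
That vertex is x1 = 1.851, x2 = 1.921.
Hence cost = 0.22·1.851 + 0.08·1.921 = €0.56090.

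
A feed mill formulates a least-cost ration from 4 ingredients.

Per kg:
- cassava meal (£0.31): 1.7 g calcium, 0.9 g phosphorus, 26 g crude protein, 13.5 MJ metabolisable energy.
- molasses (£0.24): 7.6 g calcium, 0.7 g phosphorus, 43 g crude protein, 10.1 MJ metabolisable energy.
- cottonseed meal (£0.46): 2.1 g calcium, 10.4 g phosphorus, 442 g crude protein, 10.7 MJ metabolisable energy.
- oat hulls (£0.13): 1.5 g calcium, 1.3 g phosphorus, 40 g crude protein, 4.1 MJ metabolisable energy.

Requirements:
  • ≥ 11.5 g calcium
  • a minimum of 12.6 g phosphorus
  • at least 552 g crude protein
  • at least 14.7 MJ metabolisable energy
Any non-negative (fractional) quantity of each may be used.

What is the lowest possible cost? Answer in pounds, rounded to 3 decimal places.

Let x1 = kg of cassava meal, x2 = kg of molasses, x3 = kg of cottonseed meal, x4 = kg of oat hulls.
min 0.31x1 + 0.24x2 + 0.46x3 + 0.13x4 with:
  1.7x1 + 7.6x2 + 2.1x3 + 1.5x4 ≥ 11.5   (calcium)
  0.9x1 + 0.7x2 + 10.4x3 + 1.3x4 ≥ 12.6   (phosphorus)
  26x1 + 43x2 + 442x3 + 40x4 ≥ 552   (crude protein)
  13.5x1 + 10.1x2 + 10.7x3 + 4.1x4 ≥ 14.7   (metabolisable energy)
  x1, x2, x3, x4 ≥ 0.
The optimal basis is {molasses, cottonseed meal}; cassava meal, oat hulls drop out. There the calcium and crude protein constraints are tight.
That vertex is x2 = 1.2, x3 = 1.132.
Hence cost = 0.24·1.2 + 0.46·1.132 = £0.80872.

£0.809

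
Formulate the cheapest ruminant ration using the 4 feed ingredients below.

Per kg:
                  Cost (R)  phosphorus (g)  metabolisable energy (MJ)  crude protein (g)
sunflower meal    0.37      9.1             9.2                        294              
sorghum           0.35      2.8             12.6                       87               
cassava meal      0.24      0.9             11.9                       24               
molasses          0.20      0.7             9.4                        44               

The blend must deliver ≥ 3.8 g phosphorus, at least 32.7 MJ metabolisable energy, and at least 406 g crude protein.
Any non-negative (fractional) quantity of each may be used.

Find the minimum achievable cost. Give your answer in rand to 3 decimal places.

R0.871

Let x1 = kg of sunflower meal, x2 = kg of sorghum, x3 = kg of cassava meal, x4 = kg of molasses.
min 0.37x1 + 0.35x2 + 0.24x3 + 0.2x4 s.t.:
  9.1x1 + 2.8x2 + 0.9x3 + 0.7x4 ≥ 3.8   (phosphorus)
  9.2x1 + 12.6x2 + 11.9x3 + 9.4x4 ≥ 32.7   (metabolisable energy)
  294x1 + 87x2 + 24x3 + 44x4 ≥ 406   (crude protein)
  x1, x2, x3, x4 ≥ 0.
At the optimum only sunflower meal, molasses are positive (sorghum, cassava meal = 0). The metabolisable energy and crude protein requirements are met with equality.
So sunflower meal = 1.008 kg, molasses = 2.492 kg.
Hence cost = 0.37·1.008 + 0.2·2.492 = R0.87136.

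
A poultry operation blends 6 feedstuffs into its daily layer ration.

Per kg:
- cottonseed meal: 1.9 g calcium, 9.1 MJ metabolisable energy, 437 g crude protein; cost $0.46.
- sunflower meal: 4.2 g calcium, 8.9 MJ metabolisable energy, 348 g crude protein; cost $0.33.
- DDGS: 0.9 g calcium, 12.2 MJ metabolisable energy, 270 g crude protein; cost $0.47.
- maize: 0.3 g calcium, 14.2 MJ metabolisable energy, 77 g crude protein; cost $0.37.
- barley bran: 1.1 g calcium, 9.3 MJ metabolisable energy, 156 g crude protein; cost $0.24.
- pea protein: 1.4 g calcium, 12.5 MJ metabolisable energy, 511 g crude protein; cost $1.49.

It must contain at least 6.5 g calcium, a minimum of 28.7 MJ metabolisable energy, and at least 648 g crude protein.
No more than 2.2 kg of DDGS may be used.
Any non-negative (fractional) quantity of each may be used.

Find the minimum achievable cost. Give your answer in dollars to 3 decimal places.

$0.840

This is a linear program. Let x1 = kg of cottonseed meal, x2 = kg of sunflower meal, x3 = kg of DDGS, x4 = kg of maize, x5 = kg of barley bran, x6 = kg of pea protein.
Minimise 0.46x1 + 0.33x2 + 0.47x3 + 0.37x4 + 0.24x5 + 1.49x6 with:
  1.9x1 + 4.2x2 + 0.9x3 + 0.3x4 + 1.1x5 + 1.4x6 ≥ 6.5   (calcium)
  9.1x1 + 8.9x2 + 12.2x3 + 14.2x4 + 9.3x5 + 12.5x6 ≥ 28.7   (metabolisable energy)
  437x1 + 348x2 + 270x3 + 77x4 + 156x5 + 511x6 ≥ 648   (crude protein)
  x3 ≤ 2.2
  x1, x2, x3, x4, x5, x6 ≥ 0.
The cheapest feasible vertex uses only sunflower meal, barley bran; cottonseed meal, DDGS, maize, pea protein are not used. There the calcium and metabolisable energy constraints are tight.
Optimal quantities: sunflower meal = 0.9867 kg, barley bran = 2.142 kg.
Total cost: 0.33·0.9867 + 0.24·2.142 = 0.83969.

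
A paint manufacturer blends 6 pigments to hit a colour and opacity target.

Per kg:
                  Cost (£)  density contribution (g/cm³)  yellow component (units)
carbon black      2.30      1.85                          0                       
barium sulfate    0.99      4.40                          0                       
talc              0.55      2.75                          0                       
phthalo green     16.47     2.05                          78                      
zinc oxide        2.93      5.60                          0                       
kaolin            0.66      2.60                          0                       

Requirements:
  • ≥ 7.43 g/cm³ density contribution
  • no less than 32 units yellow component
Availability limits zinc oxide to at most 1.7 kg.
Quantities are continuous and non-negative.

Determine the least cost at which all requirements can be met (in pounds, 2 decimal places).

This is a linear program. Let x1 = kg of carbon black, x2 = kg of barium sulfate, x3 = kg of talc, x4 = kg of phthalo green, x5 = kg of zinc oxide, x6 = kg of kaolin.
Minimise 2.3x1 + 0.99x2 + 0.55x3 + 16.47x4 + 2.93x5 + 0.66x6 subject to:
  1.85x1 + 4.4x2 + 2.75x3 + 2.05x4 + 5.6x5 + 2.6x6 ≥ 7.43   (density contribution)
  78x4 ≥ 32   (yellow component)
  x5 ≤ 1.7
  x1, x2, x3, x4, x5, x6 ≥ 0.
At the optimum only talc, phthalo green are positive (carbon black, barium sulfate, zinc oxide, kaolin = 0). Binding constraints: density contribution and yellow component.
Solving gives x3 = 2.396, x4 = 0.41026.
Total cost: 0.55·2.396 + 16.47·0.41026 = 8.0748.

£8.07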